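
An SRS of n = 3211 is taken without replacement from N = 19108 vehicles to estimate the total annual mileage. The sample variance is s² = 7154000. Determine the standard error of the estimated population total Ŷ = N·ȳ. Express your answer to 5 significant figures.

Var(Ŷ) = N²·Var(ȳ) = N²·(1 − n/N)·s²/n.
f = 3211/19108 = 0.16804480; Var(ȳ) = 0.83195520·7154000/3211 = 1853.5682.
Var(Ŷ) = 19108² · 1853.5682 = 6.7676678 × 10^11.
SE(Ŷ) = √(6.7676678 × 10^11) = 822660.

822660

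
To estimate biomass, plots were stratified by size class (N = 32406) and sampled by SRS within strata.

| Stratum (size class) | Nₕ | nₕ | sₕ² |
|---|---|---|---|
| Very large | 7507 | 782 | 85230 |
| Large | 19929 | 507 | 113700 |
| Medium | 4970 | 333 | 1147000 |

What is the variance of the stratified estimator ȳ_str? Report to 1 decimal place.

163.5

Var(ȳ_str) = Σₕ Wₕ²(1 − fₕ)sₕ²/nₕ with Wₕ = Nₕ/N, N = 32406.
Very large: Wₕ = 0.23165463; term = 0.23165463²·(1 − 0.10416944)·85230/782 = 5.2395451.
Large: Wₕ = 0.61497871; term = 0.61497871²·(1 − 0.02544031)·113700/507 = 82.657279.
Medium: Wₕ = 0.15336666; term = 0.15336666²·(1 − 0.06700201)·1147000/333 = 75.589559.
Sum = 163.48638.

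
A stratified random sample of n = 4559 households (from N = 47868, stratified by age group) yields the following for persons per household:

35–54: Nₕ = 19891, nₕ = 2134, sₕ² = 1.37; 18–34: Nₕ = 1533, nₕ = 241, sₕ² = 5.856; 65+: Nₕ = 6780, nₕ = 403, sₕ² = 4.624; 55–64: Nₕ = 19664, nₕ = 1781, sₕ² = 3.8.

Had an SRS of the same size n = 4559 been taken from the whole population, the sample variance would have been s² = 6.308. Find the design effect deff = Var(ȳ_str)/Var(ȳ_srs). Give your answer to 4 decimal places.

Var(ȳ_str) = Σ Wₕ²(1−fₕ)sₕ²/nₕ with Wₕ = Nₕ/47868:
  35–54: (19891/47868)²·(1−2134/19891)·1.37/2134 = 9.8960481 × 10^-5
  18–34: (1533/47868)²·(1−241/1533)·5.856/241 = 2.1003812 × 10^-5
  65+: (6780/47868)²·(1−403/6780)·4.624/403 = 2.165052 × 10^-4
  55–64: (19664/47868)²·(1−1781/19664)·3.8/1781 = 3.2744726 × 10^-4
  → Var(ȳ_str) = 6.6391675 × 10^-4.
Var(ȳ_srs) = (1 − 4559/47868)·6.308/4559 = 0.0012518577.
deff = (6.6391675 × 10^-4) / 0.0012518577 = 0.5303.

0.5303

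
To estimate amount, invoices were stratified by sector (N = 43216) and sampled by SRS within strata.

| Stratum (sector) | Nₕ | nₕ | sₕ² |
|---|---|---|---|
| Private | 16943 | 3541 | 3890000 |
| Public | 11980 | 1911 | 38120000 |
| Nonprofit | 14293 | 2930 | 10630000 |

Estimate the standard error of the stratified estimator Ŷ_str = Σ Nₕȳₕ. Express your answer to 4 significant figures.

1.801 × 10^6

Var(Ŷ_str) = Σₕ Nₕ²(1 − fₕ)sₕ²/nₕ.
Private: 16943²·(1 − 3541/16943)·3890000/3541 = 2.4945005 × 10^11.
Public: 11980²·(1 − 1911/11980)·38120000/1911 = 2.4062202 × 10^12.
Nonprofit: 14293²·(1 − 2930/14293)·10630000/2930 = 5.8922619 × 10^11.
Sum = 3.2448964 × 10^12.
SE = √(3.2448964 × 10^12) = 1.801 × 10^6.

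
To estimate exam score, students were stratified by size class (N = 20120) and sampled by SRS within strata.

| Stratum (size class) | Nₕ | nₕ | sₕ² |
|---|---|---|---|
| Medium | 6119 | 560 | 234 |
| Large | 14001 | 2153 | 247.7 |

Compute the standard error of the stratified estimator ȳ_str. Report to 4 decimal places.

0.2868

Var(ȳ_str) = Σₕ Wₕ²(1 − fₕ)sₕ²/nₕ with Wₕ = Nₕ/N, N = 20120.
Medium: Wₕ = 0.30412525; term = 0.30412525²·(1 − 0.09151822)·234/560 = 0.035111469.
Large: Wₕ = 0.69587475; term = 0.69587475²·(1 − 0.15377473)·247.7/2153 = 0.047144401.
Sum = 0.08225587.
SE = √(0.08225587) = 0.2868.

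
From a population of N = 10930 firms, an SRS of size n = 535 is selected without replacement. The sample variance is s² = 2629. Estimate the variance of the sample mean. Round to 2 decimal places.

4.67

Under SRS without replacement, Var(ȳ) = (1 − f)·s²/n with f = n/N = 535/10930 = 0.04894785.
Var(ȳ) = (1 − 0.04894785)·2629/535 = 0.95105215·4.9140187 = 4.673488.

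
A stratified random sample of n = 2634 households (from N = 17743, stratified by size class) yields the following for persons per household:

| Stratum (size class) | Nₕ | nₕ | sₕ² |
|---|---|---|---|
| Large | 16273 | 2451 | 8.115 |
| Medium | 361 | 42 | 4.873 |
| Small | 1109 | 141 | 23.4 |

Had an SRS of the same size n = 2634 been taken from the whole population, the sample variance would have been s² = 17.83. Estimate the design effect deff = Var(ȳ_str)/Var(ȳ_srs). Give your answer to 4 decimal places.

Var(ȳ_str) = Σ Wₕ²(1−fₕ)sₕ²/nₕ with Wₕ = Nₕ/17743:
  Large: (16273/17743)²·(1−2451/16273)·8.115/2451 = 0.0023655363
  Medium: (361/17743)²·(1−42/361)·4.873/42 = 4.2441517 × 10^-5
  Small: (1109/17743)²·(1−141/1109)·23.4/141 = 5.6591283 × 10^-4
  → Var(ȳ_str) = 0.0029738906.
Var(ȳ_srs) = (1 − 2634/17743)·17.83/2634 = 0.005764269.
deff = 0.0029738906 / 0.005764269 = 0.5159.

0.5159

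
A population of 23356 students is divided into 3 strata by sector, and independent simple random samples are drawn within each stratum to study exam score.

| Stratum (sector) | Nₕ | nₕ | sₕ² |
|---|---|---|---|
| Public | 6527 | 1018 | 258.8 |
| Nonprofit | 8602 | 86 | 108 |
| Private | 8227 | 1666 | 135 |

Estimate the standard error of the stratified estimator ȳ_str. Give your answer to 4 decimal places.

Var(ȳ_str) = Σₕ Wₕ²(1 − fₕ)sₕ²/nₕ with Wₕ = Nₕ/N, N = 23356.
Public: Wₕ = 0.27945710; term = 0.27945710²·(1 − 0.15596752)·258.8/1018 = 0.016757373.
Nonprofit: Wₕ = 0.36829937; term = 0.36829937²·(1 − 0.00999767)·108/86 = 0.16864111.
Private: Wₕ = 0.35224353; term = 0.35224353²·(1 − 0.20250395)·135/1666 = 0.0080181352.
Sum = 0.19341662.
SE = √(0.19341662) = 0.4398.

0.4398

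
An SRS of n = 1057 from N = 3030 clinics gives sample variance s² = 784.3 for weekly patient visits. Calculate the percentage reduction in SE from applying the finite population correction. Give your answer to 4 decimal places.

f = n/N = 1057/3030 = 0.34884488.
SE_no-fpc = √(s²/n) = 0.86139751; SE_fpc = √((1−f)s²/n) = 0.69509769.
Ratio = √(1−f) = 0.80694183. Reduction = 100·(1 − 0.80694183) = 19.3058%.

19.3058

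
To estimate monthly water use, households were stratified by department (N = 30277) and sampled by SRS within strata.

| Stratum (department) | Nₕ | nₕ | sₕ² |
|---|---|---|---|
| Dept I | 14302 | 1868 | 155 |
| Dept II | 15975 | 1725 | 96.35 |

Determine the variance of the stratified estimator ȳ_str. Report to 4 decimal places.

Var(ȳ_str) = Σₕ Wₕ²(1 − fₕ)sₕ²/nₕ with Wₕ = Nₕ/N, N = 30277.
Dept I: Wₕ = 0.47237177; term = 0.47237177²·(1 − 0.13061110)·155/1868 = 0.016096697.
Dept II: Wₕ = 0.52762823; term = 0.52762823²·(1 − 0.10798122)·96.35/1725 = 0.013870518.
Sum = 0.029967215.

0.0300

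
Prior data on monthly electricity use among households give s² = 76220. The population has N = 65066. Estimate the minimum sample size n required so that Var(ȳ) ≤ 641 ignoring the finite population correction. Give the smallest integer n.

Without fpc, n₀ = s²/D = 76220/641 = 118.9080.
Rounding up, n = 119.

119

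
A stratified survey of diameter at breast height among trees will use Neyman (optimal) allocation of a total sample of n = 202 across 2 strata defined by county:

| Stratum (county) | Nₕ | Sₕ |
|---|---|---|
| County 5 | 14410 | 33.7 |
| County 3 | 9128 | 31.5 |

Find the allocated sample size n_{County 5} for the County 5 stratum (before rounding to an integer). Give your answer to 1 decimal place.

Neyman allocation: nₕ = n·NₕSₕ / Σⱼ NⱼSⱼ.
Σ NⱼSⱼ = 14410·33.7 + 9128·31.5 = 773149.
n_{County 5} = 202·14410·33.7 / 773149 = 126.9.

126.9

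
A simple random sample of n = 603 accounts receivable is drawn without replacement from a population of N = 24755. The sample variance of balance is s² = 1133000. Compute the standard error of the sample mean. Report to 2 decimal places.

Under SRS without replacement, Var(ȳ) = (1 − f)·s²/n with f = n/N = 603/24755 = 0.02435872.
Var(ȳ) = (1 − 0.02435872)·1133000/603 = 0.97564128·1878.9386 = 1833.1701.
SE(ȳ) = √(1833.1701) = 42.82.

42.82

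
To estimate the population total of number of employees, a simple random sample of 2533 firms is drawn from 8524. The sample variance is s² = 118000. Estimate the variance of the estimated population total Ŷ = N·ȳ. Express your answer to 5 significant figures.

2.3790 × 10^9

Var(Ŷ) = N²·Var(ȳ) = N²·(1 − n/N)·s²/n.
f = 2533/8524 = 0.29716096; Var(ȳ) = 0.70283904·118000/2533 = 32.741811.
Var(Ŷ) = 8524² · 32.741811 = 2.3789734 × 10^9.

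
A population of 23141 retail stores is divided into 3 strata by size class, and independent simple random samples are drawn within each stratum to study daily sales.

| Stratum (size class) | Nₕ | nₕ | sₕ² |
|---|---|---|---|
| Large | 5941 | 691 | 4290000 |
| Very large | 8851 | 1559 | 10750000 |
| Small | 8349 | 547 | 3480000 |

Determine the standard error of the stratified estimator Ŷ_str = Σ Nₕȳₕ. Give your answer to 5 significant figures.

Var(Ŷ_str) = Σₕ Nₕ²(1 − fₕ)sₕ²/nₕ.
Large: 5941²·(1 − 691/5941)·4290000/691 = 1.9364135 × 10^11.
Very large: 8851²·(1 − 1559/8851)·10750000/1559 = 4.4504236 × 10^11.
Small: 8349²·(1 − 547/8349)·3480000/547 = 4.14412 × 10^11.
Sum = 1.0530957 × 10^12.
SE = √(1.0530957 × 10^12) = 1.0262 × 10^6.

1.0262 × 10^6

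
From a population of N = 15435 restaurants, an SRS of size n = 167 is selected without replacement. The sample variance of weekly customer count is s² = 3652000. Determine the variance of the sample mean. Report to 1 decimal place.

21631.7

Under SRS without replacement, Var(ȳ) = (1 − f)·s²/n with f = n/N = 167/15435 = 0.01081957.
Var(ȳ) = (1 − 0.01081957)·3652000/167 = 0.98918043·21868.263 = 21631.658.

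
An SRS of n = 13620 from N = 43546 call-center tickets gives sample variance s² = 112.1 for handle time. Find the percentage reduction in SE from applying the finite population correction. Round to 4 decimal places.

17.1008

f = n/N = 13620/43546 = 0.31277270.
SE_no-fpc = √(s²/n) = 0.090722342; SE_fpc = √((1−f)s²/n) = 0.075208072.
Ratio = √(1−f) = 0.82899174. Reduction = 100·(1 − 0.82899174) = 17.1008%.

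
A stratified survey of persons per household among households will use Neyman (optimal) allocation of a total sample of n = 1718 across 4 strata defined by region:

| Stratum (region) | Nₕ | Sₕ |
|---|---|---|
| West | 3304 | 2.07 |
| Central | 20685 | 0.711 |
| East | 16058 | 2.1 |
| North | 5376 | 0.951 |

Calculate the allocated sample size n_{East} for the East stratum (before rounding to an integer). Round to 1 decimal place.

959.5

Neyman allocation: nₕ = n·NₕSₕ / Σⱼ NⱼSⱼ.
Σ NⱼSⱼ = 3304·2.07 + 20685·0.711 + 16058·2.1 + 5376·0.951 = 60380.691.
n_{East} = 1718·16058·2.1 / 60380.691 = 959.5.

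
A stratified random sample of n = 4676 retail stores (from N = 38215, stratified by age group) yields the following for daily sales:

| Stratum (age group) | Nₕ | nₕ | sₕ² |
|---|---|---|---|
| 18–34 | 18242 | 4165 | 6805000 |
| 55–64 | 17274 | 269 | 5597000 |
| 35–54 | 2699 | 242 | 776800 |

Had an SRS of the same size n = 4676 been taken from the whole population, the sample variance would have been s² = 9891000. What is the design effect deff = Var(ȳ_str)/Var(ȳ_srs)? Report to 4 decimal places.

2.4170

Var(ȳ_str) = Σ Wₕ²(1−fₕ)sₕ²/nₕ with Wₕ = Nₕ/38215:
  18–34: (18242/38215)²·(1−4165/18242)·6805000/4165 = 287.29493
  55–64: (17274/38215)²·(1−269/17274)·5597000/269 = 4185.0905
  35–54: (2699/38215)²·(1−242/2699)·776800/242 = 14.575859
  → Var(ȳ_str) = 4486.9613.
Var(ȳ_srs) = (1 − 4676/38215)·9891000/4676 = 1856.4444.
deff = 4486.9613 / 1856.4444 = 2.4170.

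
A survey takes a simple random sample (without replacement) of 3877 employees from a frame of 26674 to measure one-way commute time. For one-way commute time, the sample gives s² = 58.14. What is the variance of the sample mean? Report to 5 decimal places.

Under SRS without replacement, Var(ȳ) = (1 − f)·s²/n with f = n/N = 3877/26674 = 0.14534753.
Var(ȳ) = (1 − 0.14534753)·58.14/3877 = 0.85465247·0.014996131 = 0.01281648.

0.01282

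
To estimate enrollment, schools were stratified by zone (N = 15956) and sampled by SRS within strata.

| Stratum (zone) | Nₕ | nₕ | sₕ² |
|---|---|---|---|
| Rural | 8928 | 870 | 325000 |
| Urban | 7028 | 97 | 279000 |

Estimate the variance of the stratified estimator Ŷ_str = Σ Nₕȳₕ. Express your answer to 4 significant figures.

1.670 × 10^11

Var(Ŷ_str) = Σₕ Nₕ²(1 − fₕ)sₕ²/nₕ.
Rural: 8928²·(1 − 870/8928)·325000/870 = 2.6874819 × 10^10.
Urban: 7028²·(1 − 97/7028)·279000/97 = 1.4010709 × 10^11.
Sum = 1.6698191 × 10^11.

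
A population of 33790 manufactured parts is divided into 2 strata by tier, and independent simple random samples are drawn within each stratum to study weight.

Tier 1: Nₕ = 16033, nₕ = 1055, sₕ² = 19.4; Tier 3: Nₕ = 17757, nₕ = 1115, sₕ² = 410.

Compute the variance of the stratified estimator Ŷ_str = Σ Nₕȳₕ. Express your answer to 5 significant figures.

Var(Ŷ_str) = Σₕ Nₕ²(1 − fₕ)sₕ²/nₕ.
Tier 1: 16033²·(1 − 1055/16033)·19.4/1055 = 4.4158864 × 10^6.
Tier 3: 17757²·(1 − 1115/17757)·410/1115 = 1.086636 × 10^8.
Sum = 1.1307949 × 10^8.

1.1308 × 10^8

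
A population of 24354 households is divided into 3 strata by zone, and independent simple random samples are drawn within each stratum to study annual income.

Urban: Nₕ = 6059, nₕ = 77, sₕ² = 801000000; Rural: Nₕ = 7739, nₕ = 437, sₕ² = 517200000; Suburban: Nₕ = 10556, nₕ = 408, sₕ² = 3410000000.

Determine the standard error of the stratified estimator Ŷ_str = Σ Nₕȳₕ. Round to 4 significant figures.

3.660 × 10^7

Var(Ŷ_str) = Σₕ Nₕ²(1 − fₕ)sₕ²/nₕ.
Urban: 6059²·(1 − 77/6059)·801000000/77 = 3.770415 × 10^14.
Rural: 7739²·(1 − 437/7739)·517200000/437 = 6.6881153 × 10^13.
Suburban: 10556²·(1 − 408/10556)·3410000000/408 = 8.9531128 × 10^14.
Sum = 1.3392339 × 10^15.
SE = √(1.3392339 × 10^15) = 3.660 × 10^7.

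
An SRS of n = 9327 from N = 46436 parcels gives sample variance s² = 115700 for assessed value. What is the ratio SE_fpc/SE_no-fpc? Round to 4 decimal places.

f = n/N = 9327/46436 = 0.20085709.
SE_no-fpc = √(s²/n) = 3.5220514; SE_fpc = √((1−f)s²/n) = 3.1485306.
Ratio = √(1−f) = 0.89394793.

0.8939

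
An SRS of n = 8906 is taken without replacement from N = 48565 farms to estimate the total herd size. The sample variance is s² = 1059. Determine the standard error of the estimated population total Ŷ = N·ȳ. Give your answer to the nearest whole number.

Var(Ŷ) = N²·Var(ȳ) = N²·(1 − n/N)·s²/n.
f = 8906/48565 = 0.18338309; Var(ȳ) = 0.81661691·1059/8906 = 0.097102774.
Var(Ŷ) = 48565² · 0.097102774 = 2.2902264 × 10^8.
SE(Ŷ) = √(2.2902264 × 10^8) = 15133.

15133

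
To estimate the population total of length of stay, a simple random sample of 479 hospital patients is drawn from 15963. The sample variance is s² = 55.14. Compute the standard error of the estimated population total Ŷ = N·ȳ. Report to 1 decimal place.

Var(Ŷ) = N²·Var(ȳ) = N²·(1 − n/N)·s²/n.
f = 479/15963 = 0.03000689; Var(ȳ) = 0.96999311·55.14/479 = 0.11166058.
Var(Ŷ) = 15963² · 0.11166058 = 2.8453055 × 10^7.
SE(Ŷ) = √(2.8453055 × 10^7) = 5334.1.

5334.1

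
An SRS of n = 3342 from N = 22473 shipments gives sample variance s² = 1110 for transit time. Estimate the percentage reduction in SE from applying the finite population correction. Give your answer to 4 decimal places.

f = n/N = 3342/22473 = 0.14871179.
SE_no-fpc = √(s²/n) = 0.5763128; SE_fpc = √((1−f)s²/n) = 0.53173663.
Ratio = √(1−f) = 0.92265281. Reduction = 100·(1 − 0.92265281) = 7.7347%.

7.7347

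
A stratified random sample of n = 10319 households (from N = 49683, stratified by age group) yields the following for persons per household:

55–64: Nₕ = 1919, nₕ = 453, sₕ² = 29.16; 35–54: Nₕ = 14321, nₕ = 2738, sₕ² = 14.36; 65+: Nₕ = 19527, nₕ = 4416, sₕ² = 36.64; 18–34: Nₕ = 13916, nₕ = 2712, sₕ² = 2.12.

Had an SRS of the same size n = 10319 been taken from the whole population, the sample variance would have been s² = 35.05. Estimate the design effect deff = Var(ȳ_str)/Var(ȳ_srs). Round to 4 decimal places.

Var(ȳ_str) = Σ Wₕ²(1−fₕ)sₕ²/nₕ with Wₕ = Nₕ/49683:
  55–64: (1919/49683)²·(1−453/1919)·29.16/453 = 7.3363939 × 10^-5
  35–54: (14321/49683)²·(1−2738/14321)·14.36/2738 = 3.5245183 × 10^-4
  65+: (19527/49683)²·(1−4416/19527)·36.64/4416 = 9.9183518 × 10^-4
  18–34: (13916/49683)²·(1−2712/13916)·2.12/2712 = 4.9376246 × 10^-5
  → Var(ȳ_str) = 0.0014670272.
Var(ȳ_srs) = (1 − 10319/49683)·35.05/10319 = 0.0026911743.
deff = 0.0014670272 / 0.0026911743 = 0.5451.

0.5451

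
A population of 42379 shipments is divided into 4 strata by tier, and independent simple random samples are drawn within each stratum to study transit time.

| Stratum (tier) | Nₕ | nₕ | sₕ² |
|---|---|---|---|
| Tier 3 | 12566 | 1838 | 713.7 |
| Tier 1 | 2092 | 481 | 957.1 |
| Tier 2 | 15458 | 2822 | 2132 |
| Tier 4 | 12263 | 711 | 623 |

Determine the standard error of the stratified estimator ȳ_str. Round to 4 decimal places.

Var(ȳ_str) = Σₕ Wₕ²(1 − fₕ)sₕ²/nₕ with Wₕ = Nₕ/N, N = 42379.
Tier 3: Wₕ = 0.29651478; term = 0.29651478²·(1 − 0.14626771)·713.7/1838 = 0.029146379.
Tier 1: Wₕ = 0.04936407; term = 0.04936407²·(1 − 0.22992352)·957.1/481 = 0.0037339462.
Tier 2: Wₕ = 0.36475613; term = 0.36475613²·(1 − 0.18255919)·2132/2822 = 0.082165916.
Tier 4: Wₕ = 0.28936502; term = 0.28936502²·(1 − 0.05797929)·623/711 = 0.069114782.
Sum = 0.18416102.
SE = √(0.18416102) = 0.4291.

0.4291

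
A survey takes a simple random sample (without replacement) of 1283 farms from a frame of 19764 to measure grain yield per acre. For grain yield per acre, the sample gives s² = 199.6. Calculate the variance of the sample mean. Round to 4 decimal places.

0.1455

Under SRS without replacement, Var(ȳ) = (1 − f)·s²/n with f = n/N = 1283/19764 = 0.06491601.
Var(ȳ) = (1 − 0.06491601)·199.6/1283 = 0.93508399·0.15557288 = 0.14547371.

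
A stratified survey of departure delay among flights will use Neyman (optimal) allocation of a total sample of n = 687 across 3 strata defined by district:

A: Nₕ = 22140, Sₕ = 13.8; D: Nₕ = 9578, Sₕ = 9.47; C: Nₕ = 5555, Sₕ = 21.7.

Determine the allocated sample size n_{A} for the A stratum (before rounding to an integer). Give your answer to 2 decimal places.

406.17

Neyman allocation: nₕ = n·NₕSₕ / Σⱼ NⱼSⱼ.
Σ NⱼSⱼ = 22140·13.8 + 9578·9.47 + 5555·21.7 = 516779.16.
n_{A} = 687·22140·13.8 / 516779.16 = 406.17.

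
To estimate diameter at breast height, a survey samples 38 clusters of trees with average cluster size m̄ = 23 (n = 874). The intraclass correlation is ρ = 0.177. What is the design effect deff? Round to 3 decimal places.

deff = 1 + (23 − 1)·0.177 = 1 + 3.894 = 4.894.

4.894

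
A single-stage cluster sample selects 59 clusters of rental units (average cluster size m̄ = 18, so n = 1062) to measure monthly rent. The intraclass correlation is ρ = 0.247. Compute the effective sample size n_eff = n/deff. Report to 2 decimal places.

deff = 1 + (18 − 1)·0.247 = 1 + 4.199 = 5.199.
n_eff = 1062 / 5.199 = 204.27.

204.27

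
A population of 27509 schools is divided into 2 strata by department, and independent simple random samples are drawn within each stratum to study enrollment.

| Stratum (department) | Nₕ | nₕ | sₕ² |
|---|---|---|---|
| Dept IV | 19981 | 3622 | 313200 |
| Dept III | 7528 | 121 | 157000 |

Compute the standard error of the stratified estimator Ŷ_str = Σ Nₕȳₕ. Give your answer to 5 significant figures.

317200

Var(Ŷ_str) = Σₕ Nₕ²(1 − fₕ)sₕ²/nₕ.
Dept IV: 19981²·(1 − 3622/19981)·313200/3622 = 2.8264889 × 10^10.
Dept III: 7528²·(1 − 121/7528)·157000/121 = 7.2349617 × 10^10.
Sum = 1.0061451 × 10^11.
SE = √(1.0061451 × 10^11) = 317200.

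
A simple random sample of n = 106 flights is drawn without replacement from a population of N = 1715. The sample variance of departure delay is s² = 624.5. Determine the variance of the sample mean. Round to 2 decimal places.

Under SRS without replacement, Var(ȳ) = (1 − f)·s²/n with f = n/N = 106/1715 = 0.06180758.
Var(ȳ) = (1 − 0.06180758)·624.5/106 = 0.93819242·5.8915094 = 5.5273695.

5.53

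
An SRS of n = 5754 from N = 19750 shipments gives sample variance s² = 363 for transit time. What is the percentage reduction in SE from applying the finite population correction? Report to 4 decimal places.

f = n/N = 5754/19750 = 0.29134177.
SE_no-fpc = √(s²/n) = 0.25117036; SE_fpc = √((1−f)s²/n) = 0.21143983.
Ratio = √(1−f) = 0.84181841. Reduction = 100·(1 − 0.84181841) = 15.8182%.

15.8182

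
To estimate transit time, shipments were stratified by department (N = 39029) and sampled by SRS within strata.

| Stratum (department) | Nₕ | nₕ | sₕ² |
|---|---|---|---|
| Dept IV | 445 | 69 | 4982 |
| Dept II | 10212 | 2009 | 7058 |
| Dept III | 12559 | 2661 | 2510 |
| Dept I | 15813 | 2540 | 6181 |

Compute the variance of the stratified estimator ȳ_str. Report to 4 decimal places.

Var(ȳ_str) = Σₕ Wₕ²(1 − fₕ)sₕ²/nₕ with Wₕ = Nₕ/N, N = 39029.
Dept IV: Wₕ = 0.01140178; term = 0.01140178²·(1 − 0.15505618)·4982/69 = 0.0079309943.
Dept II: Wₕ = 0.26165159; term = 0.26165159²·(1 − 0.19672934)·7058/2009 = 0.19320145.
Dept III: Wₕ = 0.32178636; term = 0.32178636²·(1 − 0.21187993)·2510/2661 = 0.076976207.
Dept I: Wₕ = 0.40516027; term = 0.40516027²·(1 − 0.16062733)·6181/2540 = 0.33529999.
Sum = 0.61340864.

0.6134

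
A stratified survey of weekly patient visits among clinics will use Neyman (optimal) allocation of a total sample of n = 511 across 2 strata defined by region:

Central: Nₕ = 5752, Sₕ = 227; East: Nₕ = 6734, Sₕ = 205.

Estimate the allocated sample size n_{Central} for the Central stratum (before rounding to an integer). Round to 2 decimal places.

248.39

Neyman allocation: nₕ = n·NₕSₕ / Σⱼ NⱼSⱼ.
Σ NⱼSⱼ = 5752·227 + 6734·205 = 2.686174 × 10^6.
n_{Central} = 511·5752·227 / (2.686174 × 10^6) = 248.39.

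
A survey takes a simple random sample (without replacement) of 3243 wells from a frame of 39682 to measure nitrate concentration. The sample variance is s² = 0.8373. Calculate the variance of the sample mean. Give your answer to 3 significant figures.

Under SRS without replacement, Var(ȳ) = (1 − f)·s²/n with f = n/N = 3243/39682 = 0.08172471.
Var(ȳ) = (1 − 0.08172471)·0.8373/3243 = 0.91827529·2.5818686 × 10^-4 = 2.3708662 × 10^-4.

2.37 × 10^-4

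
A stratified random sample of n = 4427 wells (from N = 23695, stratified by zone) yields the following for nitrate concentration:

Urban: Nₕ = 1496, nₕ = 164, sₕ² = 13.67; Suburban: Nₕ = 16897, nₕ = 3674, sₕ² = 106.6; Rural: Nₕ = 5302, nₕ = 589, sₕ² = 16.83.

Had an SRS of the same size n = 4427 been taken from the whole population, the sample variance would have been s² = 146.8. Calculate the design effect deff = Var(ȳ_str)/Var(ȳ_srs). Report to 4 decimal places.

0.4863

Var(ȳ_str) = Σ Wₕ²(1−fₕ)sₕ²/nₕ with Wₕ = Nₕ/23695:
  Urban: (1496/23695)²·(1−164/1496)·13.67/164 = 2.958333 × 10^-4
  Suburban: (16897/23695)²·(1−3674/16897)·106.6/3674 = 0.011546337
  Rural: (5302/23695)²·(1−589/5302)·16.83/589 = 0.0012717231
  → Var(ȳ_str) = 0.013113893.
Var(ȳ_srs) = (1 − 4427/23695)·146.8/4427 = 0.026964754.
deff = 0.013113893 / 0.026964754 = 0.4863.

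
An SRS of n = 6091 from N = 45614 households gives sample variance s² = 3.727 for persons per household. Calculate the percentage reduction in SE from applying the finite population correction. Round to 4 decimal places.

6.9158

f = n/N = 6091/45614 = 0.13353356.
SE_no-fpc = √(s²/n) = 0.024736337; SE_fpc = √((1−f)s²/n) = 0.023025617.
Ratio = √(1−f) = 0.93084179. Reduction = 100·(1 − 0.93084179) = 6.9158%.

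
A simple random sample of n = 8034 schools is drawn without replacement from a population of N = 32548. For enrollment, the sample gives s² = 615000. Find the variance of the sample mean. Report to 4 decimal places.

57.6545

Under SRS without replacement, Var(ȳ) = (1 − f)·s²/n with f = n/N = 8034/32548 = 0.24683544.
Var(ȳ) = (1 − 0.24683544)·615000/8034 = 0.75316456·76.549664 = 57.654494.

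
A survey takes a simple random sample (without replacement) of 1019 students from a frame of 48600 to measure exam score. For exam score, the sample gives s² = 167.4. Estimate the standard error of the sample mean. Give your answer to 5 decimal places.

0.40104

Under SRS without replacement, Var(ȳ) = (1 − f)·s²/n with f = n/N = 1019/48600 = 0.02096708.
Var(ȳ) = (1 − 0.02096708)·167.4/1019 = 0.97903292·0.1642787 = 0.16083426.
SE(ȳ) = √(0.16083426) = 0.40104.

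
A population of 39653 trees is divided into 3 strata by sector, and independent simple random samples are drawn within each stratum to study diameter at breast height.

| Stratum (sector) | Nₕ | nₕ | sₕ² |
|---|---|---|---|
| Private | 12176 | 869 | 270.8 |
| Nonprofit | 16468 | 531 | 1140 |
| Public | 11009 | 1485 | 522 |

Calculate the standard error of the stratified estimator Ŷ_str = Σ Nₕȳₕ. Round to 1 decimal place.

Var(Ŷ_str) = Σₕ Nₕ²(1 − fₕ)sₕ²/nₕ.
Private: 12176²·(1 − 869/12176)·270.8/869 = 4.2902334 × 10^7.
Nonprofit: 16468²·(1 − 531/16468)·1140/531 = 5.6345309 × 10^8.
Public: 11009²·(1 − 1485/11009)·522/1485 = 3.6856264 × 10^7.
Sum = 6.4321169 × 10^8.
SE = √(6.4321169 × 10^8) = 25361.6.

25361.6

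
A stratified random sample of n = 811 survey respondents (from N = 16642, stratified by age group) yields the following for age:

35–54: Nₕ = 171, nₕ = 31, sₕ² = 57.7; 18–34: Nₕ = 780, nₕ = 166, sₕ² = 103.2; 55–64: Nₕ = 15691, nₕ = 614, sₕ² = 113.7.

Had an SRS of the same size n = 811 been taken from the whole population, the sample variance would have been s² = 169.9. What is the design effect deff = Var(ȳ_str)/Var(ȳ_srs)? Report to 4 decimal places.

0.7999

Var(ȳ_str) = Σ Wₕ²(1−fₕ)sₕ²/nₕ with Wₕ = Nₕ/16642:
  35–54: (171/16642)²·(1−31/171)·57.7/31 = 1.6088933 × 10^-4
  18–34: (780/16642)²·(1−166/780)·103.2/166 = 0.0010750373
  55–64: (15691/16642)²·(1−614/15691)·113.7/614 = 0.1581782
  → Var(ȳ_str) = 0.15941413.
Var(ȳ_srs) = (1 − 811/16642)·169.9/811 = 0.19928534.
deff = 0.15941413 / 0.19928534 = 0.7999.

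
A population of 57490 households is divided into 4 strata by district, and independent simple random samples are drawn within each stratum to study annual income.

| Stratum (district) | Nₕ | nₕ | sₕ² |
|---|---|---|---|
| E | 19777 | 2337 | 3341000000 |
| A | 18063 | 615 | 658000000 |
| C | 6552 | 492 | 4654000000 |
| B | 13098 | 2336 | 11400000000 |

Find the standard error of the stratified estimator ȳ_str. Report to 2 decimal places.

Var(ȳ_str) = Σₕ Wₕ²(1 − fₕ)sₕ²/nₕ with Wₕ = Nₕ/N, N = 57490.
E: Wₕ = 0.34400765; term = 0.34400765²·(1 − 0.11816757)·3341000000/2337 = 149190.11.
A: Wₕ = 0.31419377; term = 0.31419377²·(1 − 0.03404750)·658000000/615 = 102023.85.
C: Wₕ = 0.11396765; term = 0.11396765²·(1 − 0.07509158)·4654000000/492 = 113637.89.
B: Wₕ = 0.22783093; term = 0.22783093²·(1 − 0.17834784)·11400000000/2336 = 208135.12.
Sum = 572986.97.
SE = √(572986.97) = 756.96.

756.96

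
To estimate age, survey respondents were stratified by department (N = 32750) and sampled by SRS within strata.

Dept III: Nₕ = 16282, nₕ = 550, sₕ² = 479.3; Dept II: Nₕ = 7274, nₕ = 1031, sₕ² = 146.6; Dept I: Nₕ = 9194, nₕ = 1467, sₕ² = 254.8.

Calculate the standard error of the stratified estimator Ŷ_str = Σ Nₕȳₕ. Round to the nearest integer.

15557

Var(Ŷ_str) = Σₕ Nₕ²(1 − fₕ)sₕ²/nₕ.
Dept III: 16282²·(1 − 550/16282)·479.3/550 = 2.2322171 × 10^8.
Dept II: 7274²·(1 − 1031/7274)·146.6/1031 = 6.4571658 × 10^6.
Dept I: 9194²·(1 − 1467/9194)·254.8/1467 = 1.2339135 × 10^7.
Sum = 2.4201801 × 10^8.
SE = √(2.4201801 × 10^8) = 15557.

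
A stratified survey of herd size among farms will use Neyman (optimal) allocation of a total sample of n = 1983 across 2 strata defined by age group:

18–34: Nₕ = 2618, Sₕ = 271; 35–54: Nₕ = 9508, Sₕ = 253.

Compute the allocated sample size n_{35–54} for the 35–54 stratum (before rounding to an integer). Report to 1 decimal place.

1531.3

Neyman allocation: nₕ = n·NₕSₕ / Σⱼ NⱼSⱼ.
Σ NⱼSⱼ = 2618·271 + 9508·253 = 3.115002 × 10^6.
n_{35–54} = 1983·9508·253 / (3.115002 × 10^6) = 1531.3.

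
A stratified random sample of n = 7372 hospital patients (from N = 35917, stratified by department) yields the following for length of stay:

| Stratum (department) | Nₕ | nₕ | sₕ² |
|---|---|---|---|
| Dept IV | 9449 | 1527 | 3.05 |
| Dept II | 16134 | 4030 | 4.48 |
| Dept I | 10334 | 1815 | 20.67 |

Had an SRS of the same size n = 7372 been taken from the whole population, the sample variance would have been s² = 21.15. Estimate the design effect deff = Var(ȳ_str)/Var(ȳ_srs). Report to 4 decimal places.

Var(ȳ_str) = Σ Wₕ²(1−fₕ)sₕ²/nₕ with Wₕ = Nₕ/35917:
  Dept IV: (9449/35917)²·(1−1527/9449)·3.05/1527 = 1.1589945 × 10^-4
  Dept II: (16134/35917)²·(1−4030/16134)·4.48/4030 = 1.6828439 × 10^-4
  Dept I: (10334/35917)²·(1−1815/10334)·20.67/1815 = 7.7717856 × 10^-4
  → Var(ȳ_str) = 0.0010613624.
Var(ȳ_srs) = (1 − 7372/35917)·21.15/7372 = 0.002280106.
deff = 0.0010613624 / 0.002280106 = 0.4655.

0.4655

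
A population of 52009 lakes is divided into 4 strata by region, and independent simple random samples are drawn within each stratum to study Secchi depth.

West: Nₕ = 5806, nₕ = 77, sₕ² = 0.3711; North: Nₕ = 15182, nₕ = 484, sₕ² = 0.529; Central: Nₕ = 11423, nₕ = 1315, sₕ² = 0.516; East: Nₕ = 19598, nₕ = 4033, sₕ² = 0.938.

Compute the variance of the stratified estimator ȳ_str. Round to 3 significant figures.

1.92 × 10^-4

Var(ȳ_str) = Σₕ Wₕ²(1 − fₕ)sₕ²/nₕ with Wₕ = Nₕ/N, N = 52009.
West: Wₕ = 0.11163452; term = 0.11163452²·(1 − 0.01326214)·0.3711/77 = 5.9265107 × 10^-5.
North: Wₕ = 0.29191102; term = 0.29191102²·(1 − 0.03187986)·0.529/484 = 9.0165529 × 10^-5.
Central: Wₕ = 0.21963506; term = 0.21963506²·(1 − 0.11511862)·0.516/1315 = 1.6749905 × 10^-5.
East: Wₕ = 0.37681940; term = 0.37681940²·(1 − 0.20578630)·0.938/4033 = 2.6228804 × 10^-5.
Sum = 1.9240935 × 10^-4.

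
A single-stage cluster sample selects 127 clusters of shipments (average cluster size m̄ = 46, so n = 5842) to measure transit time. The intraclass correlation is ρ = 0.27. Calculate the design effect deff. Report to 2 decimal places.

13.15

deff = 1 + (46 − 1)·0.27 = 1 + 12.15 = 13.15.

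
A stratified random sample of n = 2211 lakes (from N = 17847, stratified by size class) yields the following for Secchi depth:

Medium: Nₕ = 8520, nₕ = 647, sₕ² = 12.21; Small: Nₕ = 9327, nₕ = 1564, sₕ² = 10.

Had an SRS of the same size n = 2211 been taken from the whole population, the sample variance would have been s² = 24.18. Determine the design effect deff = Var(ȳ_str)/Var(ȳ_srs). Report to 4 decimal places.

Var(ȳ_str) = Σ Wₕ²(1−fₕ)sₕ²/nₕ with Wₕ = Nₕ/17847:
  Medium: (8520/17847)²·(1−647/8520)·12.21/647 = 0.0039743012
  Small: (9327/17847)²·(1−1564/9327)·10/1564 = 0.0014534643
  → Var(ȳ_str) = 0.0054277655.
Var(ȳ_srs) = (1 − 2211/17847)·24.18/2211 = 0.0095813784.
deff = 0.0054277655 / 0.0095813784 = 0.5665.

0.5665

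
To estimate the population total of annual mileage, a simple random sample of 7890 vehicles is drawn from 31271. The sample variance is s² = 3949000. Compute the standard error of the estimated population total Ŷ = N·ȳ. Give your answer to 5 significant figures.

604930

Var(Ŷ) = N²·Var(ȳ) = N²·(1 − n/N)·s²/n.
f = 7890/31271 = 0.25231045; Var(ȳ) = 0.74768955·3949000/7890 = 374.22383.
Var(Ŷ) = 31271² · 374.22383 = 3.6594429 × 10^11.
SE(Ŷ) = √(3.6594429 × 10^11) = 604930.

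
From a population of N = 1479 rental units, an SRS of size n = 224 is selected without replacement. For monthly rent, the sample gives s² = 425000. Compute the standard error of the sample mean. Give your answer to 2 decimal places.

Under SRS without replacement, Var(ȳ) = (1 − f)·s²/n with f = n/N = 224/1479 = 0.15145368.
Var(ȳ) = (1 − 0.15145368)·425000/224 = 0.84854632·1897.3214 = 1609.9651.
SE(ȳ) = √(1609.9651) = 40.12.

40.12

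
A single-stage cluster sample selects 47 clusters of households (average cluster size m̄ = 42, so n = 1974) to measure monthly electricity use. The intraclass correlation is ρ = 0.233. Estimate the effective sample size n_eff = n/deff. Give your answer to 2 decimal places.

deff = 1 + (42 − 1)·0.233 = 1 + 9.553 = 10.553.
n_eff = 1974 / 10.553 = 187.06.

187.06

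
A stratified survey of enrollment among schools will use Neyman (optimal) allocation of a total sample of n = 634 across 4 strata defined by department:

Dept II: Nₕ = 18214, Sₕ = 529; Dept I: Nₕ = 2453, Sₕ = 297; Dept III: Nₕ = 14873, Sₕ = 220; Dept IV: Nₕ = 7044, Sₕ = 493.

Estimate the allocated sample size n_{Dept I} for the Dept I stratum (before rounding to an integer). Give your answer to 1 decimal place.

Neyman allocation: nₕ = n·NₕSₕ / Σⱼ NⱼSⱼ.
Σ NⱼSⱼ = 18214·529 + 2453·297 + 14873·220 + 7044·493 = 1.7108499 × 10^7.
n_{Dept I} = 634·2453·297 / (1.7108499 × 10^7) = 27.0.

27.0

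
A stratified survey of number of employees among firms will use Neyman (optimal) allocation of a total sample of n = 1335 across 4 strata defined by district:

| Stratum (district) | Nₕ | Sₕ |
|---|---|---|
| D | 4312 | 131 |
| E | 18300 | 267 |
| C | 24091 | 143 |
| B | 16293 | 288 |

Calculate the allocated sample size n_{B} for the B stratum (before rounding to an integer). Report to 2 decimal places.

461.01

Neyman allocation: nₕ = n·NₕSₕ / Σⱼ NⱼSⱼ.
Σ NⱼSⱼ = 4312·131 + 18300·267 + 24091·143 + 16293·288 = 1.3588369 × 10^7.
n_{B} = 1335·16293·288 / (1.3588369 × 10^7) = 461.01.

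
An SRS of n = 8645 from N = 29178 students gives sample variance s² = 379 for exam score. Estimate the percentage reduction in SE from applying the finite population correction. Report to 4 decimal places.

f = n/N = 8645/29178 = 0.29628487.
SE_no-fpc = √(s²/n) = 0.20938092; SE_fpc = √((1−f)s²/n) = 0.1756449.
Ratio = √(1−f) = 0.83887730. Reduction = 100·(1 − 0.83887730) = 16.1123%.

16.1123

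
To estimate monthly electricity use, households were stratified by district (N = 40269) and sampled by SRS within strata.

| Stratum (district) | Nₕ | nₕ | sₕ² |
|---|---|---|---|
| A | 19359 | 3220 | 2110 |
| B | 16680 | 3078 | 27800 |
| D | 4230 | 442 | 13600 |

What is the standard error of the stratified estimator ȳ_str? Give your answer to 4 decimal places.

Var(ȳ_str) = Σₕ Wₕ²(1 − fₕ)sₕ²/nₕ with Wₕ = Nₕ/N, N = 40269.
A: Wₕ = 0.48074201; term = 0.48074201²·(1 − 0.16633091)·2110/3220 = 0.12625379.
B: Wₕ = 0.41421441; term = 0.41421441²·(1 − 0.18453237)·27800/3078 = 1.2636689.
D: Wₕ = 0.10504358; term = 0.10504358²·(1 − 0.10449173)·13600/442 = 0.30403619.
Sum = 1.6939589.
SE = √(1.6939589) = 1.3015.

1.3015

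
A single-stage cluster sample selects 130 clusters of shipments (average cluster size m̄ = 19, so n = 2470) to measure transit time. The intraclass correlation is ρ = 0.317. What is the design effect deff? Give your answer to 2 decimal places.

deff = 1 + (19 − 1)·0.317 = 1 + 5.706 = 6.706.

6.71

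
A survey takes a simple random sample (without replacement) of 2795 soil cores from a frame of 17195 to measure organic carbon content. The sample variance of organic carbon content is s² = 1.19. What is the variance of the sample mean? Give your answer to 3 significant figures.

3.57 × 10^-4

Under SRS without replacement, Var(ȳ) = (1 − f)·s²/n with f = n/N = 2795/17195 = 0.16254725.
Var(ȳ) = (1 − 0.16254725)·1.19/2795 = 0.83745275·4.2576029 × 10^-4 = 3.5655412 × 10^-4.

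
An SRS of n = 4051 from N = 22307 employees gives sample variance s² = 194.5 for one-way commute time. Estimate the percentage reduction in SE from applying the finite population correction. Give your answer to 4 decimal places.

9.5347

f = n/N = 4051/22307 = 0.18160219.
SE_no-fpc = √(s²/n) = 0.21911832; SE_fpc = √((1−f)s²/n) = 0.19822613.
Ratio = √(1−f) = 0.90465342. Reduction = 100·(1 − 0.90465342) = 9.5347%.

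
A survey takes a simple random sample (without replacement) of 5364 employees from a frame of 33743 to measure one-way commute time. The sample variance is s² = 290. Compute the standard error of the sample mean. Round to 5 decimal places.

0.21324

Under SRS without replacement, Var(ȳ) = (1 − f)·s²/n with f = n/N = 5364/33743 = 0.15896630.
Var(ȳ) = (1 − 0.15896630)·290/5364 = 0.84103370·0.054064131 = 0.045469756.
SE(ȳ) = √(0.045469756) = 0.21324.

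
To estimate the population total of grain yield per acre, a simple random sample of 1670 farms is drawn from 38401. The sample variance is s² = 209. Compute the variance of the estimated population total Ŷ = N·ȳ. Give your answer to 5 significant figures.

1.7652 × 10^8

Var(Ŷ) = N²·Var(ȳ) = N²·(1 − n/N)·s²/n.
f = 1670/38401 = 0.04348845; Var(ȳ) = 0.95651155·209/1670 = 0.11970713.
Var(Ŷ) = 38401² · 0.11970713 = 1.7652454 × 10^8.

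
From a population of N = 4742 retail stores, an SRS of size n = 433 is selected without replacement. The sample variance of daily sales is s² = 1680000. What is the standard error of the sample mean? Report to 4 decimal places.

Under SRS without replacement, Var(ȳ) = (1 − f)·s²/n with f = n/N = 433/4742 = 0.09131168.
Var(ȳ) = (1 − 0.09131168)·1680000/433 = 0.90868832·3879.9076 = 3525.6267.
SE(ȳ) = √(3525.6267) = 59.3770.

59.3770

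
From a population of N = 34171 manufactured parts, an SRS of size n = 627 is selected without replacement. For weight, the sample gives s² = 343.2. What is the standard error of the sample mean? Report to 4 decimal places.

Under SRS without replacement, Var(ȳ) = (1 − f)·s²/n with f = n/N = 627/34171 = 0.01834889.
Var(ȳ) = (1 − 0.01834889)·343.2/627 = 0.98165111·0.54736842 = 0.53732482.
SE(ȳ) = √(0.53732482) = 0.7330.

0.7330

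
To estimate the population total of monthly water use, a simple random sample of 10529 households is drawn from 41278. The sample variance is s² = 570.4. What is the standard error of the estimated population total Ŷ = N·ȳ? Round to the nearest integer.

8292

Var(Ŷ) = N²·Var(ȳ) = N²·(1 − n/N)·s²/n.
f = 10529/41278 = 0.25507534; Var(ȳ) = 0.74492466·570.4/10529 = 0.040355687.
Var(Ŷ) = 41278² · 0.040355687 = 6.8760977 × 10^7.
SE(Ŷ) = √(6.8760977 × 10^7) = 8292.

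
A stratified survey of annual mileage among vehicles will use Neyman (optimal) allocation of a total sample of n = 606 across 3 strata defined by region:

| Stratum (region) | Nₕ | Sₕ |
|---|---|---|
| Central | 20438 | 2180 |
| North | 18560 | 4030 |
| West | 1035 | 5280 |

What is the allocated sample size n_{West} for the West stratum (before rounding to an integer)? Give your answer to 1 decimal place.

Neyman allocation: nₕ = n·NₕSₕ / Σⱼ NⱼSⱼ.
Σ NⱼSⱼ = 20438·2180 + 18560·4030 + 1035·5280 = 1.2481644 × 10^8.
n_{West} = 606·1035·5280 / (1.2481644 × 10^8) = 26.5.

26.5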